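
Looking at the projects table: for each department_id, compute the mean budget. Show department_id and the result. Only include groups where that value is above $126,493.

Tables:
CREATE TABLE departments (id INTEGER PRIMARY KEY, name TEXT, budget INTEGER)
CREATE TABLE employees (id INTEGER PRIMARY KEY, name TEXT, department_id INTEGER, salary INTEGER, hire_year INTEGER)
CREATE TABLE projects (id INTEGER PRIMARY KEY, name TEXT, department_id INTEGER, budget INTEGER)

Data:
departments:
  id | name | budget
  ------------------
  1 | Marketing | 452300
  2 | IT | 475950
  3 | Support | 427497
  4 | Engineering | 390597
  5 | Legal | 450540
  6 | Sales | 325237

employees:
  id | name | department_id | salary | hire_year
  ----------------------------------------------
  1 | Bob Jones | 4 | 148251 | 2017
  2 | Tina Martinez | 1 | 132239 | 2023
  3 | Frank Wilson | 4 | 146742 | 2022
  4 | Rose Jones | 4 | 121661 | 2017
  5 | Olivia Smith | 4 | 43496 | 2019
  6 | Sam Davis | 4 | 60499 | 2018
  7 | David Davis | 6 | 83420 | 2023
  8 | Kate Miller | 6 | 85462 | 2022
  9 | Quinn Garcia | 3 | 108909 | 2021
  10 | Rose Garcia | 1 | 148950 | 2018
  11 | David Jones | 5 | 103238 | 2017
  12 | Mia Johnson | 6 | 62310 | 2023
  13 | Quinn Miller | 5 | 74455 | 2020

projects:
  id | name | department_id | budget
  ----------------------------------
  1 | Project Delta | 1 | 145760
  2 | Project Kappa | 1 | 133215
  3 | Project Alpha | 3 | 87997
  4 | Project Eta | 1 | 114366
SELECT department_id, AVG(budget) AS avg_budget FROM projects GROUP BY department_id HAVING AVG(budget) > 126493

Execution result:
department_id | avg_budget
1 | 131113.67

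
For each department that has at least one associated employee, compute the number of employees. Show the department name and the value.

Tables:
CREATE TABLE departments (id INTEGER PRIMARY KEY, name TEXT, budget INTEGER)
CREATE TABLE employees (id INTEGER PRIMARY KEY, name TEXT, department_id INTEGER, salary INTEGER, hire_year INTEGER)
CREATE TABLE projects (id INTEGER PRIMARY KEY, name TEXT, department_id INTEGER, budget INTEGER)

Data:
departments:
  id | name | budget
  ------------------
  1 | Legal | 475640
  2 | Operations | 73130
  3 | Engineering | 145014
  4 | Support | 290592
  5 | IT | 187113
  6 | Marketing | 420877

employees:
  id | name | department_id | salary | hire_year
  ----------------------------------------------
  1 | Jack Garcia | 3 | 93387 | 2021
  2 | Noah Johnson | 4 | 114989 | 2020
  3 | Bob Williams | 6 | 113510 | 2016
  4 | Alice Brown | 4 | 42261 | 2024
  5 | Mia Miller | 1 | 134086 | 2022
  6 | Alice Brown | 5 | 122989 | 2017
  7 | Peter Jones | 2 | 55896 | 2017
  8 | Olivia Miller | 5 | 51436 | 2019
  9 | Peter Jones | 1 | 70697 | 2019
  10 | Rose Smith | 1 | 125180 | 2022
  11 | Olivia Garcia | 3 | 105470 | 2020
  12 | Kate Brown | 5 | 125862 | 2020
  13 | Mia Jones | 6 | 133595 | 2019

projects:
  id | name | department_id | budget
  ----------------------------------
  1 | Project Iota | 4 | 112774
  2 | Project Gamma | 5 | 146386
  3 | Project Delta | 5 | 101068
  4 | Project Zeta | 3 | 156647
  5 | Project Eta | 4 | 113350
SELECT p.name, COUNT(*) AS n FROM employees c JOIN departments p ON c.department_id = p.id GROUP BY p.id, p.name

Execution result:
name | n
Legal | 3
Operations | 1
Engineering | 2
Support | 2
IT | 3
Marketing | 2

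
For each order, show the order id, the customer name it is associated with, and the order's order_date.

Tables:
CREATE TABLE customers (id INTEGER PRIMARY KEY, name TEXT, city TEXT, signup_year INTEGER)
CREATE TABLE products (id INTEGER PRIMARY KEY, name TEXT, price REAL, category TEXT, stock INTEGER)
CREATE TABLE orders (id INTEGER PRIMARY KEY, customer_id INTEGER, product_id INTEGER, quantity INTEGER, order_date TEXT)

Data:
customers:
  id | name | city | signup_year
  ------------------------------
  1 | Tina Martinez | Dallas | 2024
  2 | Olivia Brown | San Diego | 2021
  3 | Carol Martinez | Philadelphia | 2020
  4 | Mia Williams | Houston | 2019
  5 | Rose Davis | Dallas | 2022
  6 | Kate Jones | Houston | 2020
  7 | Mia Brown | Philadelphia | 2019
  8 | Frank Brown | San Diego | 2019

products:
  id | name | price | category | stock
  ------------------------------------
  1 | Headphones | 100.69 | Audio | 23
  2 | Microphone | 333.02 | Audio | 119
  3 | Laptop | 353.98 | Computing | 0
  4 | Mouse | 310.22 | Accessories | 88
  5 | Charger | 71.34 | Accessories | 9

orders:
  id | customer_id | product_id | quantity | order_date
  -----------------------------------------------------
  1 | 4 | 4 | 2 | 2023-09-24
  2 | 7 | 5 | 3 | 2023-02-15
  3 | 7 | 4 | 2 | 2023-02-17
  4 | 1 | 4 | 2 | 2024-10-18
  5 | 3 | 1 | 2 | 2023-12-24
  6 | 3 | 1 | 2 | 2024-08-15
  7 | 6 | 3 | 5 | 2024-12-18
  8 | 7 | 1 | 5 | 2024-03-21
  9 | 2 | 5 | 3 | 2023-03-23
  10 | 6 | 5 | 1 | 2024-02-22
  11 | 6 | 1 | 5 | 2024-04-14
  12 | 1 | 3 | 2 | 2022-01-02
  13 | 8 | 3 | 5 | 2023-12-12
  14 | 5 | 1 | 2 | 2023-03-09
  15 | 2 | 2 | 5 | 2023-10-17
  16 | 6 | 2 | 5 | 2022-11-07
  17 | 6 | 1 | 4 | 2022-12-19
SELECT c.id, p.name AS customer, c.order_date FROM orders c JOIN customers p ON c.customer_id = p.id

Execution result:
id | customer | order_date
1 | Mia Williams | 2023-09-24
2 | Mia Brown | 2023-02-15
3 | Mia Brown | 2023-02-17
4 | Tina Martinez | 2024-10-18
5 | Carol Martinez | 2023-12-24
6 | Carol Martinez | 2024-08-15
7 | Kate Jones | 2024-12-18
8 | Mia Brown | 2024-03-21
9 | Olivia Brown | 2023-03-23
10 | Kate Jones | 2024-02-22
11 | Kate Jones | 2024-04-14
12 | Tina Martinez | 2022-01-02
13 | Frank Brown | 2023-12-12
14 | Rose Davis | 2023-03-09
15 | Olivia Brown | 2023-10-17
16 | Kate Jones | 2022-11-07
17 | Kate Jones | 2022-12-19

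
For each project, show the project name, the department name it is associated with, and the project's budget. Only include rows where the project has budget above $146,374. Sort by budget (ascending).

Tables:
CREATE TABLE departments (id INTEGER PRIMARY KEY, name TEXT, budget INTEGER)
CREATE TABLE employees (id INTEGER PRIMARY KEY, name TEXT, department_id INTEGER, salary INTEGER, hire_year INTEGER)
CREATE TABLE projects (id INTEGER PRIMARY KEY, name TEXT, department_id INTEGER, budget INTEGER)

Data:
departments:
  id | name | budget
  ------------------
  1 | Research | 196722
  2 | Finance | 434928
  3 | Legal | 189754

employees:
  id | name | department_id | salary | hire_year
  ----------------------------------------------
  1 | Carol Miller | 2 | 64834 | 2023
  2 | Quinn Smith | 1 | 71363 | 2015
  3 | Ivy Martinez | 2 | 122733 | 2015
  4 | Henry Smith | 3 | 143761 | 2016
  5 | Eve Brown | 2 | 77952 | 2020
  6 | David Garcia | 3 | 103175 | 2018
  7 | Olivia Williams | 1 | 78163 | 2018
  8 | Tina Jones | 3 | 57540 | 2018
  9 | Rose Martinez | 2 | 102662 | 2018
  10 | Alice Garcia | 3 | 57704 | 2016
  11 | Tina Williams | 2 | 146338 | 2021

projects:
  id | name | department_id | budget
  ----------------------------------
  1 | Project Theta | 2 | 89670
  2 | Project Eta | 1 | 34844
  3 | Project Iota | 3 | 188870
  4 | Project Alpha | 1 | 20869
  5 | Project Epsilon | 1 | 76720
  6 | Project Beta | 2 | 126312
SELECT c.name, p.name AS department, c.budget FROM projects c JOIN departments p ON c.department_id = p.id WHERE c.budget > 146374 ORDER BY c.budget ASC

Execution result:
name | department | budget
Project Iota | Legal | 188870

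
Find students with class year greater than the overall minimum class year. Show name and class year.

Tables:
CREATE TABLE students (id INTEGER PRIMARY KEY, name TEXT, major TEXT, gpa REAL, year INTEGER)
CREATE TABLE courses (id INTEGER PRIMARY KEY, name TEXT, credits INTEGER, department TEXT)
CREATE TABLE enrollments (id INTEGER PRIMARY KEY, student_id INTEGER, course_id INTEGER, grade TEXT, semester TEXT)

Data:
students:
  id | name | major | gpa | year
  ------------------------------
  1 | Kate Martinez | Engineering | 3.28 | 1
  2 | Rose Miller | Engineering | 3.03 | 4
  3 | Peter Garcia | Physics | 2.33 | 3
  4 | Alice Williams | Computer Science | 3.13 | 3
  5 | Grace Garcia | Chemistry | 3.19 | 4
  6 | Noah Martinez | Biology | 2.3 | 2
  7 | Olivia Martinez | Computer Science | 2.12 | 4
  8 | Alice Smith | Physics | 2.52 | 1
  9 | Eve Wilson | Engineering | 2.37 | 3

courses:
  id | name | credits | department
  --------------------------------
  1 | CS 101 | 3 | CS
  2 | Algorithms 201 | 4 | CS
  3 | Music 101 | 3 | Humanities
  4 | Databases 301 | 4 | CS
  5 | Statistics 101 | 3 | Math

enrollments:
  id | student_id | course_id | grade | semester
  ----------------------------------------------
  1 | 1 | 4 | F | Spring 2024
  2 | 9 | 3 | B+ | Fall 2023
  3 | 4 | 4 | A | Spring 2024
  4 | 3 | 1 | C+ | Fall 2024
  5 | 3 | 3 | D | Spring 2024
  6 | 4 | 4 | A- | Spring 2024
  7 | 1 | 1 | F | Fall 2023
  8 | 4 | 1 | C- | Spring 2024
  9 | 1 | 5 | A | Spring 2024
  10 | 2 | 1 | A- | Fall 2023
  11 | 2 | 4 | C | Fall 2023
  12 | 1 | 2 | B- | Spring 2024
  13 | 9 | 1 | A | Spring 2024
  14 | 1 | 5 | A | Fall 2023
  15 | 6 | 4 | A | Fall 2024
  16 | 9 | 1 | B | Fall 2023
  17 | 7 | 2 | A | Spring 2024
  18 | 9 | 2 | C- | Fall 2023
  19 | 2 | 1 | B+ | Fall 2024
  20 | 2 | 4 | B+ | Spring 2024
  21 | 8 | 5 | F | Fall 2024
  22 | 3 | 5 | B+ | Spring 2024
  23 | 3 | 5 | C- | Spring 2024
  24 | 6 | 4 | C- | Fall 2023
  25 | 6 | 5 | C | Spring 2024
SELECT name, year FROM students WHERE year > (SELECT MIN(year) FROM students)

Execution result:
name | year
Rose Miller | 4
Peter Garcia | 3
Alice Williams | 3
Grace Garcia | 4
Noah Martinez | 2
Olivia Martinez | 4
Eve Wilson | 3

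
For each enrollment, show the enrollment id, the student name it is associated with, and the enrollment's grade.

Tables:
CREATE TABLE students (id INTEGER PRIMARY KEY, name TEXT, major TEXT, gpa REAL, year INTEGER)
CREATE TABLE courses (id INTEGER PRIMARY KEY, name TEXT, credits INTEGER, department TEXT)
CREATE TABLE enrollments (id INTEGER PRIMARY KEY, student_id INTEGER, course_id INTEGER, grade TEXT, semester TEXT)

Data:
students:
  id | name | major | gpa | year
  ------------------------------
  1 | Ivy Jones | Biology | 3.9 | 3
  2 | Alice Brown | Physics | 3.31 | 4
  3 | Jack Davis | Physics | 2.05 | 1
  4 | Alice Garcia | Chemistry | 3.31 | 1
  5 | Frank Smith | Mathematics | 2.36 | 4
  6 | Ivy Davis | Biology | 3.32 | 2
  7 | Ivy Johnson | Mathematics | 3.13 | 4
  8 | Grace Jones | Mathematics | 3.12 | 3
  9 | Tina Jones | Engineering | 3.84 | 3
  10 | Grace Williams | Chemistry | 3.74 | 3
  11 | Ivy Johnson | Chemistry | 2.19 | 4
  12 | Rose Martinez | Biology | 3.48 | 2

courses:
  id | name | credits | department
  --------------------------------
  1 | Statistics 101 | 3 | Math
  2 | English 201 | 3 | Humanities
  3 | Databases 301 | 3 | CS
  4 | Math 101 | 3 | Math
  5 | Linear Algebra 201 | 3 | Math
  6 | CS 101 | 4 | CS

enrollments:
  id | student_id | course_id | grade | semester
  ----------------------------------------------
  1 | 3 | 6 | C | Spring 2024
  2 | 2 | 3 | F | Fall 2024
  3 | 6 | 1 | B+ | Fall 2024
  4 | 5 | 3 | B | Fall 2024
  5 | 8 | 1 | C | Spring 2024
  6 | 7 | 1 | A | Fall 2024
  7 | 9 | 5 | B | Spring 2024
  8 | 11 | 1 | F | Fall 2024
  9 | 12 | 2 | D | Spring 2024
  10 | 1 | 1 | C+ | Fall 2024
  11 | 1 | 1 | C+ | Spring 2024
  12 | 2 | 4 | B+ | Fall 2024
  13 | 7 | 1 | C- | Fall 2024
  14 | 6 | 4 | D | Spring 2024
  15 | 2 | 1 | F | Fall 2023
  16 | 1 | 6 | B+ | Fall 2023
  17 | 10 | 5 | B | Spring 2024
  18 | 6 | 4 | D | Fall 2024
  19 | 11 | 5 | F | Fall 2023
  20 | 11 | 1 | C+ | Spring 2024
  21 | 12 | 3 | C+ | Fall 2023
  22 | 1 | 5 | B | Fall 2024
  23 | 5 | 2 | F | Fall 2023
SELECT c.id, p.name AS student, c.grade FROM enrollments c JOIN students p ON c.student_id = p.id

Execution result:
id | student | grade
1 | Jack Davis | C
2 | Alice Brown | F
3 | Ivy Davis | B+
4 | Frank Smith | B
5 | Grace Jones | C
6 | Ivy Johnson | A
7 | Tina Jones | B
8 | Ivy Johnson | F
9 | Rose Martinez | D
10 | Ivy Jones | C+
11 | Ivy Jones | C+
12 | Alice Brown | B+
13 | Ivy Johnson | C-
14 | Ivy Davis | D
15 | Alice Brown | F
16 | Ivy Jones | B+
17 | Grace Williams | B
18 | Ivy Davis | D
19 | Ivy Johnson | F
20 | Ivy Johnson | C+
21 | Rose Martinez | C+
22 | Ivy Jones | B
23 | Frank Smith | F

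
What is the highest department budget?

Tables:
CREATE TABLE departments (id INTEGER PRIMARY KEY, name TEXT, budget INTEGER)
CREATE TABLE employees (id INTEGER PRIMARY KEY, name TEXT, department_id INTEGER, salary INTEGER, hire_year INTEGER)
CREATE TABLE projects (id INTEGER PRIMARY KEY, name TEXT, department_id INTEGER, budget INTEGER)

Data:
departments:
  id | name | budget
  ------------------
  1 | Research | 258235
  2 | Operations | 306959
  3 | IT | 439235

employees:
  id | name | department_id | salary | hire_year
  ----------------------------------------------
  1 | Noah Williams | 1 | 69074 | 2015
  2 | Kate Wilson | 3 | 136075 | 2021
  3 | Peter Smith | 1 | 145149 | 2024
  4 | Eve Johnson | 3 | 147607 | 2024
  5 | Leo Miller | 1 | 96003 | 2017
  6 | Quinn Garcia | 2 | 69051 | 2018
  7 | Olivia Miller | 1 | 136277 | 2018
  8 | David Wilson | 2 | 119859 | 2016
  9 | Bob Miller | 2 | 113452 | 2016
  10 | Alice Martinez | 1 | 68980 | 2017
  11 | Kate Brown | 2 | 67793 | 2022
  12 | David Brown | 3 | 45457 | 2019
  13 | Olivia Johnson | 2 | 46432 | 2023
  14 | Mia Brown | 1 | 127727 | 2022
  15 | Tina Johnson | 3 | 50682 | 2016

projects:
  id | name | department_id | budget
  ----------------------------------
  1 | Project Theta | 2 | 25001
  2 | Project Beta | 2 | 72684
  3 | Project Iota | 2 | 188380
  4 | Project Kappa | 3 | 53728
SELECT MAX(budget) FROM departments

Execution result:
439235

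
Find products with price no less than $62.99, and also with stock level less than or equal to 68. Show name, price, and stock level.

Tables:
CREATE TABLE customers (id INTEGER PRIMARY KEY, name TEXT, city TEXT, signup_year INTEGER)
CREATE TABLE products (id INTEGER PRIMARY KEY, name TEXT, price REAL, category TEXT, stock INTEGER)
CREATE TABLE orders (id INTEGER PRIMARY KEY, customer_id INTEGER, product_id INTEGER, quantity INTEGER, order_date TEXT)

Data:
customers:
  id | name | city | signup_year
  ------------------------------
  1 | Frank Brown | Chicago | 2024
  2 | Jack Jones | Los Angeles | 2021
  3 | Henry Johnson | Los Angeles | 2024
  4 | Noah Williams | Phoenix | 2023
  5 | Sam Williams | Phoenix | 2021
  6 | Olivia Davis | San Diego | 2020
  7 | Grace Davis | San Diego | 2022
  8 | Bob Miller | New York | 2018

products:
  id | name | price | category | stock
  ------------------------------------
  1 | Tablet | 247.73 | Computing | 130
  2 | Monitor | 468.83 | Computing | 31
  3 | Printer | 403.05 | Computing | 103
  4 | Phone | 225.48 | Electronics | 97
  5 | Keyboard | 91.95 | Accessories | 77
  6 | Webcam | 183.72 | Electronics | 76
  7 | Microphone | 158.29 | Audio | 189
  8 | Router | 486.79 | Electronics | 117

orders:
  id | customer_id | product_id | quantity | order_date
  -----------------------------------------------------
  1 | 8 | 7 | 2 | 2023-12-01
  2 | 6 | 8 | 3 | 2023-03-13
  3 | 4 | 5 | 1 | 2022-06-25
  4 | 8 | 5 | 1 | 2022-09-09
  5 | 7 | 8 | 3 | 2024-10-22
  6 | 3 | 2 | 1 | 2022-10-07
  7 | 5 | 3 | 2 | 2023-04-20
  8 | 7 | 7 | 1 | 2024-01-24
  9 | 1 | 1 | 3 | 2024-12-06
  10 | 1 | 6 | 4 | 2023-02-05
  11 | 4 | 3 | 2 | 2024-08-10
SELECT name, price, stock FROM products WHERE price >= 62.99 AND stock <= 68

Execution result:
name | price | stock
Monitor | 468.83 | 31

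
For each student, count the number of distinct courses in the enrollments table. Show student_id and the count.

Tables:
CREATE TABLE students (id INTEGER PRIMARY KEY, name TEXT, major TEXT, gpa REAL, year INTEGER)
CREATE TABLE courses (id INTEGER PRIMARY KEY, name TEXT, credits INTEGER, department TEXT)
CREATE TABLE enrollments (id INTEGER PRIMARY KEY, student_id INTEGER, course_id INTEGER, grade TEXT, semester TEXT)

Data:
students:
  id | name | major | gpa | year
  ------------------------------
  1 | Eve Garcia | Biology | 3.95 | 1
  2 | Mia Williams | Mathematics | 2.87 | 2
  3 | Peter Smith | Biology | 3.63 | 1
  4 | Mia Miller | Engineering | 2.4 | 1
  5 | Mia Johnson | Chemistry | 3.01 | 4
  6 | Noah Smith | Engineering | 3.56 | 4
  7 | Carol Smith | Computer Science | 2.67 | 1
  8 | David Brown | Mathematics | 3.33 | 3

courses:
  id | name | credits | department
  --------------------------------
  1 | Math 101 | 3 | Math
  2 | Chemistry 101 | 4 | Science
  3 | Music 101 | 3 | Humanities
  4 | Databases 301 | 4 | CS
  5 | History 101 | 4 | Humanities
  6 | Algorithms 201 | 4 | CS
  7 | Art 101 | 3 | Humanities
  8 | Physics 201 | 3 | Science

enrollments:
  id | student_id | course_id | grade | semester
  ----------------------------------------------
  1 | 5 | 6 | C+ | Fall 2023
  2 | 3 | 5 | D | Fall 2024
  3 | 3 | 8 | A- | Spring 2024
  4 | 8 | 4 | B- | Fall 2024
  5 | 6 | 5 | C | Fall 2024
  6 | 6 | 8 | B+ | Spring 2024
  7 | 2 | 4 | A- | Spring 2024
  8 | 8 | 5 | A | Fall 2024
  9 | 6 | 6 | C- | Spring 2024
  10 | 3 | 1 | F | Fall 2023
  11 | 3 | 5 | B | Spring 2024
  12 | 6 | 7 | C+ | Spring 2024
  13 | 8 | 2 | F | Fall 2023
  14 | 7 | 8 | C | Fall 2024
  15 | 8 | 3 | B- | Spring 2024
SELECT student_id, COUNT(DISTINCT course_id) AS distinct_course_count FROM enrollments GROUP BY student_id

Execution result:
student_id | distinct_course_count
2 | 1
3 | 3
5 | 1
6 | 4
7 | 1
8 | 4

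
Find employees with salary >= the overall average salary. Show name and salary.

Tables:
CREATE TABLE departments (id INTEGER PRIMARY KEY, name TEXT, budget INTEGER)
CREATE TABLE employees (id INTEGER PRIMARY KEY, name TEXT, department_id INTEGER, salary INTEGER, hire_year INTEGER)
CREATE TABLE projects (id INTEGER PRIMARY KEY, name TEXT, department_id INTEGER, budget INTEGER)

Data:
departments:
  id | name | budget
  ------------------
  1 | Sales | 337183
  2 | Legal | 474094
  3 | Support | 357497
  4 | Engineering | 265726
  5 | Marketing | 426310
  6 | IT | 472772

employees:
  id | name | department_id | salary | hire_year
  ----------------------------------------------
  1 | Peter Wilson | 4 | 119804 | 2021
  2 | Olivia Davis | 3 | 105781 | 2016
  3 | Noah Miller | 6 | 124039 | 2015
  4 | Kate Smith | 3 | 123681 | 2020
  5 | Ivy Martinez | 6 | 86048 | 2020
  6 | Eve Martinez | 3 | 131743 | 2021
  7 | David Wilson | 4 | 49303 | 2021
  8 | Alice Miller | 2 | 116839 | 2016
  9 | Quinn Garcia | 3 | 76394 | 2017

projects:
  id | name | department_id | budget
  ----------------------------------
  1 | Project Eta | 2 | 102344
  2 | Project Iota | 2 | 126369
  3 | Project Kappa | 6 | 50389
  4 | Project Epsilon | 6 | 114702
SELECT name, salary FROM employees WHERE salary >= (SELECT AVG(salary) FROM employees)

Execution result:
name | salary
Peter Wilson | 119804
Olivia Davis | 105781
Noah Miller | 124039
Kate Smith | 123681
Eve Martinez | 131743
Alice Miller | 116839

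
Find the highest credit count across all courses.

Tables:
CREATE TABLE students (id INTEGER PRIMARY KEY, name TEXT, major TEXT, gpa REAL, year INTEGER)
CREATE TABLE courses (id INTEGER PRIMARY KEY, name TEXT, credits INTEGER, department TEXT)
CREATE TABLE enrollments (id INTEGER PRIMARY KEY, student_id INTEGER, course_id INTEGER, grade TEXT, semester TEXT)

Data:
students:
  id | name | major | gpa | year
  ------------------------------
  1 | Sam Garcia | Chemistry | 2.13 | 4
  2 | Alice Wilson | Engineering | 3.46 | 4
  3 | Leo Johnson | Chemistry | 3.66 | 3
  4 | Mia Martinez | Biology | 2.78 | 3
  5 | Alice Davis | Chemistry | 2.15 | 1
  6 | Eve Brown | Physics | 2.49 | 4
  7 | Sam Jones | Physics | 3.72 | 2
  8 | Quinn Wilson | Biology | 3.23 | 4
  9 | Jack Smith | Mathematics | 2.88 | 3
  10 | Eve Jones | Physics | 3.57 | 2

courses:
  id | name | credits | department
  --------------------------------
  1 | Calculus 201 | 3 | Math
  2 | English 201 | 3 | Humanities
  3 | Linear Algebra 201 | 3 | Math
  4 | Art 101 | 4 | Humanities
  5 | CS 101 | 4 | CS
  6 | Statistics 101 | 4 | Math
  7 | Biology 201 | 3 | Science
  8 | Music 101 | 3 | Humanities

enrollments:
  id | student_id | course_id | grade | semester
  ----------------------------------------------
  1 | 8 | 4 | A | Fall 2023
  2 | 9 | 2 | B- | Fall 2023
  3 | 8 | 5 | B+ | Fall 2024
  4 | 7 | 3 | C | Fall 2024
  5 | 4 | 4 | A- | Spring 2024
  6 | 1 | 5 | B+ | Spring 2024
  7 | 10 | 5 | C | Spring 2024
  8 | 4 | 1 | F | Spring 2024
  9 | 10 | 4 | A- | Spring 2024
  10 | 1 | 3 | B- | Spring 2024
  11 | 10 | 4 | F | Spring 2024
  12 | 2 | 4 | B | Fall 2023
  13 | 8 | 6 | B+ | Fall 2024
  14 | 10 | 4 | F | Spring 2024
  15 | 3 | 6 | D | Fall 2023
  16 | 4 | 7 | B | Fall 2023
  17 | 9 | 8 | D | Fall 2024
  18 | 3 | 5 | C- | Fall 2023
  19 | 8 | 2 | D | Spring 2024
SELECT MAX(credits) FROM courses

Execution result:
4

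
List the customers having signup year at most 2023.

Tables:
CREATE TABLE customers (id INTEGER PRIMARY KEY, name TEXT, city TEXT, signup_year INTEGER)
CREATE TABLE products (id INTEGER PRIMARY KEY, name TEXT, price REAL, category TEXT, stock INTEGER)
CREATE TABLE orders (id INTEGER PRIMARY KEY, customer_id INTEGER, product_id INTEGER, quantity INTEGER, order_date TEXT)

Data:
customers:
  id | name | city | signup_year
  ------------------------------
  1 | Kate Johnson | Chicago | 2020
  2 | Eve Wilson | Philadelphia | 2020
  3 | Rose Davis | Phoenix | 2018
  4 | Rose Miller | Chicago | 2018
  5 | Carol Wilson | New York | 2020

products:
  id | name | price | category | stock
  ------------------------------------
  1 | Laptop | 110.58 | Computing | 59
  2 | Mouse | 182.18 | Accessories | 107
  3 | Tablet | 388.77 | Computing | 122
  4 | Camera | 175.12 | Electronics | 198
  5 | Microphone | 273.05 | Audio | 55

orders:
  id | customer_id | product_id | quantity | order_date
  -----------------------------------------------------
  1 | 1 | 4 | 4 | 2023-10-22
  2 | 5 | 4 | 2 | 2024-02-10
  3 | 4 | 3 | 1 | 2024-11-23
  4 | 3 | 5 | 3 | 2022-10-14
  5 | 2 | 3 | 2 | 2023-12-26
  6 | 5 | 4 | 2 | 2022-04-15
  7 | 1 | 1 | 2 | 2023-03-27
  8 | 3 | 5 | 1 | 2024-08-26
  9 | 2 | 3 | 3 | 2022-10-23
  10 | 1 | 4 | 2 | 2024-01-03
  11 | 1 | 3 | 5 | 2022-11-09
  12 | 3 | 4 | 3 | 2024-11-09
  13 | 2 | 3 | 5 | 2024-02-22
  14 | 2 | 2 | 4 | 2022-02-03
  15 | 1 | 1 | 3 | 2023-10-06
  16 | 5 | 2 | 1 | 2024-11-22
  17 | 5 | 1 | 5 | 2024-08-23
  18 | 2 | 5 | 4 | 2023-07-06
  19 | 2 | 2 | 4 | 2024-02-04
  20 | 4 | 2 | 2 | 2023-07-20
SELECT name, signup_year FROM customers WHERE signup_year <= 2023

Execution result:
name | signup_year
Kate Johnson | 2020
Eve Wilson | 2020
Rose Davis | 2018
Rose Miller | 2018
Carol Wilson | 2020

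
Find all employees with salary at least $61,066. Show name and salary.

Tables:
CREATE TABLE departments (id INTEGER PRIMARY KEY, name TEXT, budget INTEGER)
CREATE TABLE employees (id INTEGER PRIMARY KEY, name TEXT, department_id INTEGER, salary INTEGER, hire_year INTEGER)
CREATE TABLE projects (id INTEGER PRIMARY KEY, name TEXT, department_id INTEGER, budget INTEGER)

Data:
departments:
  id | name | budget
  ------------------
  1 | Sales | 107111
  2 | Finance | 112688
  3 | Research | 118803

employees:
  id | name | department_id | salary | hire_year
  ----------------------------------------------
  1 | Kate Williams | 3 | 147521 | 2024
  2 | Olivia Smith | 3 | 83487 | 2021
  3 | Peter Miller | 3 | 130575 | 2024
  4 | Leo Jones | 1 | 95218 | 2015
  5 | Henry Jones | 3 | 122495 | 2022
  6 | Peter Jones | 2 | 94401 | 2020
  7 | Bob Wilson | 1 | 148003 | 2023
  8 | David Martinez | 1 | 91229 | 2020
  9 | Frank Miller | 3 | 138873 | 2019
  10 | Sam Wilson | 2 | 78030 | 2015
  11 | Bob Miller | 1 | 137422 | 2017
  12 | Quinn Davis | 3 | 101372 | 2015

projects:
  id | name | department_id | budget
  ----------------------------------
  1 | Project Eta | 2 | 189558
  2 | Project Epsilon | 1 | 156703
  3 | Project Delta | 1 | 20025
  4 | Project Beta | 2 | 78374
SELECT name, salary FROM employees WHERE salary >= 61066

Execution result:
name | salary
Kate Williams | 147521
Olivia Smith | 83487
Peter Miller | 130575
Leo Jones | 95218
Henry Jones | 122495
Peter Jones | 94401
Bob Wilson | 148003
David Martinez | 91229
Frank Miller | 138873
Sam Wilson | 78030
Bob Miller | 137422
Quinn Davis | 101372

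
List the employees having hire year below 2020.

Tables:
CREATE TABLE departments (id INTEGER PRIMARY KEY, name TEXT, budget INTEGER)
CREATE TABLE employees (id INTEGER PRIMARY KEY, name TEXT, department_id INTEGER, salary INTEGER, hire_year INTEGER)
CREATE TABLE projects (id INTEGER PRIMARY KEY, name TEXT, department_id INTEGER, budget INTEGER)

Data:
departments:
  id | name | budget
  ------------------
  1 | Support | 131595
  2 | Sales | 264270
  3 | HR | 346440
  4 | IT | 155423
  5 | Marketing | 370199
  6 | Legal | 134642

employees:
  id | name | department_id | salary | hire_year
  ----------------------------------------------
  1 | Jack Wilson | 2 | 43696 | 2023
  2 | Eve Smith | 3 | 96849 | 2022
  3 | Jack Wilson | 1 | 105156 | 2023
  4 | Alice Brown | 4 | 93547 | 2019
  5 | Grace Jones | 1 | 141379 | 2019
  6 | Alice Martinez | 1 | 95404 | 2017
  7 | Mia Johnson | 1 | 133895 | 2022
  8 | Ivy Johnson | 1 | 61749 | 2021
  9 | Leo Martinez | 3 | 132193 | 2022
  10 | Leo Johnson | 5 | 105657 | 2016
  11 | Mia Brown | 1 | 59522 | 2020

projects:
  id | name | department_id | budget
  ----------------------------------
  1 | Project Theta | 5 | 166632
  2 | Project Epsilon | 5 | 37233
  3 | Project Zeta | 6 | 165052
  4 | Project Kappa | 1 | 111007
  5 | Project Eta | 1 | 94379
SELECT name, hire_year FROM employees WHERE hire_year < 2020

Execution result:
name | hire_year
Alice Brown | 2019
Grace Jones | 2019
Alice Martinez | 2017
Leo Johnson | 2016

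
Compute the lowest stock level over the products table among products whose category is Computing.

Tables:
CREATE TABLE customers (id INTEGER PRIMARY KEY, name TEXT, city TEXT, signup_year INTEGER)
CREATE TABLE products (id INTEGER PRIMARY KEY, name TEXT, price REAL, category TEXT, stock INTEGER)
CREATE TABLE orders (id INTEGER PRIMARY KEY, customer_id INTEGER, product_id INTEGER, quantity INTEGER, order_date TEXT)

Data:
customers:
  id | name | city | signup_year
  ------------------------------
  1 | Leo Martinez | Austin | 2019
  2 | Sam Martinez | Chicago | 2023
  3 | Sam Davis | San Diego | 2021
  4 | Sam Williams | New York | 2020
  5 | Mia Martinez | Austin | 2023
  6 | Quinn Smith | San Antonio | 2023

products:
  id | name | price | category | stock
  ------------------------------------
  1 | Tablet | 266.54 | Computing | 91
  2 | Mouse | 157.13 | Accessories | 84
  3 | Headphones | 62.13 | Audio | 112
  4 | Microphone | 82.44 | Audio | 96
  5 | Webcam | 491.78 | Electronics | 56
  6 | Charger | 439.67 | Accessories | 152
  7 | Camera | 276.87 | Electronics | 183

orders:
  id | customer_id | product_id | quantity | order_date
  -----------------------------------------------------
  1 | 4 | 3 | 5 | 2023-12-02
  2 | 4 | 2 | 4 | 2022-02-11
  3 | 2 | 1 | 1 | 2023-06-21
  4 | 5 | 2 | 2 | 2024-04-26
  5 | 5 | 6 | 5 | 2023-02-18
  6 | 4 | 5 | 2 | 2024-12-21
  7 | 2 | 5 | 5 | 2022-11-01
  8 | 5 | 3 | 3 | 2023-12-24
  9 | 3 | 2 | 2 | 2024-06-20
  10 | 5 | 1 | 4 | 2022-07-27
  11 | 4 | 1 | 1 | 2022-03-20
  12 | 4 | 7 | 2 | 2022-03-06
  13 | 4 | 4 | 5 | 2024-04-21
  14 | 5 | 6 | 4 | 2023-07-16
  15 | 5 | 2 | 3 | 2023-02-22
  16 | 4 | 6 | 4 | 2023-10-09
SELECT MIN(stock) FROM products WHERE category = 'Computing'

Execution result:
91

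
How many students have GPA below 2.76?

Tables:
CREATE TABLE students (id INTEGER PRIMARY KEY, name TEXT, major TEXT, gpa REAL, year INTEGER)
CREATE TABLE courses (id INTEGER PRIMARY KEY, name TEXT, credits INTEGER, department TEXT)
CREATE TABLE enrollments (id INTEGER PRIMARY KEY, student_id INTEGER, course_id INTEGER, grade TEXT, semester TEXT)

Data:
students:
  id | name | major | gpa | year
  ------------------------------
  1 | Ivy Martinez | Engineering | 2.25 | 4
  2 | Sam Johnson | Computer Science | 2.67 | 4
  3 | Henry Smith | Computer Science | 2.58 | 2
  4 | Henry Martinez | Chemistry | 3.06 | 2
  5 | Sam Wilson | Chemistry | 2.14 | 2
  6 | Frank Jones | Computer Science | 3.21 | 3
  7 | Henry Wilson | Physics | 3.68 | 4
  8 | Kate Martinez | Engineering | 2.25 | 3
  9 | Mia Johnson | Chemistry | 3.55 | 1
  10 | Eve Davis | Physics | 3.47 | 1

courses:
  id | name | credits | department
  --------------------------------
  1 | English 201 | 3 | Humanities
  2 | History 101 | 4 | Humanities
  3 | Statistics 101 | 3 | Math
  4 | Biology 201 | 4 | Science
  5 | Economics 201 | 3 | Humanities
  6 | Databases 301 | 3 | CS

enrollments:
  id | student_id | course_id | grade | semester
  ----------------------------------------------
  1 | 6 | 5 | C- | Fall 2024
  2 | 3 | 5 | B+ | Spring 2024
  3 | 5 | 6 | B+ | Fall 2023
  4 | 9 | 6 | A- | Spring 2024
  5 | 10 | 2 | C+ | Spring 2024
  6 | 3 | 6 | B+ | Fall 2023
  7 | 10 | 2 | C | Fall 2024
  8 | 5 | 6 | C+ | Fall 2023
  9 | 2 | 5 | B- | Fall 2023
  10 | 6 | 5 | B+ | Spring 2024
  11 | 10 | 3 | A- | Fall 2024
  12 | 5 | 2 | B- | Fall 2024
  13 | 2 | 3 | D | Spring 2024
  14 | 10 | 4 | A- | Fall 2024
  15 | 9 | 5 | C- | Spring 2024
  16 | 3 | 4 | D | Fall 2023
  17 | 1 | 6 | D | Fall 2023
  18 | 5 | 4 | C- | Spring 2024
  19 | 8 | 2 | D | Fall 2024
SELECT COUNT(*) FROM students WHERE gpa < 2.76

Execution result:
5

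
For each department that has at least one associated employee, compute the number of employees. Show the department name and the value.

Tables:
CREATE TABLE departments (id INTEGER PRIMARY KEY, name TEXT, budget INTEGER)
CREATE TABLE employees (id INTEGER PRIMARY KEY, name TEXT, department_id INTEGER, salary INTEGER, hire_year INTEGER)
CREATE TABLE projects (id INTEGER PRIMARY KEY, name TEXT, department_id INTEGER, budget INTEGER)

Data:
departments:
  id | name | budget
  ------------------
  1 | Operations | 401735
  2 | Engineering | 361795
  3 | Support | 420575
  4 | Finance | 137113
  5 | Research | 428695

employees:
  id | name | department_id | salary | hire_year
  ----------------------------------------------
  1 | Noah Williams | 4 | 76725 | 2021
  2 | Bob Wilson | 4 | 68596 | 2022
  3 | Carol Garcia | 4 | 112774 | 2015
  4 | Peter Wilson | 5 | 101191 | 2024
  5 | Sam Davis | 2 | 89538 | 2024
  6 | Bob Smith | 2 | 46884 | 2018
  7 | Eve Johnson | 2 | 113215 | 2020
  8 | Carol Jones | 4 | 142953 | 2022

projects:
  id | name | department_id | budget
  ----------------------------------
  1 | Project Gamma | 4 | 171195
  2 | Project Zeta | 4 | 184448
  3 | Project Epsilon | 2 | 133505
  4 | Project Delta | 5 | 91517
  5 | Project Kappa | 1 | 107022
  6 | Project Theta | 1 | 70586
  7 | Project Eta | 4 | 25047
SELECT p.name, COUNT(*) AS n FROM employees c JOIN departments p ON c.department_id = p.id GROUP BY p.id, p.name

Execution result:
name | n
Engineering | 3
Finance | 4
Research | 1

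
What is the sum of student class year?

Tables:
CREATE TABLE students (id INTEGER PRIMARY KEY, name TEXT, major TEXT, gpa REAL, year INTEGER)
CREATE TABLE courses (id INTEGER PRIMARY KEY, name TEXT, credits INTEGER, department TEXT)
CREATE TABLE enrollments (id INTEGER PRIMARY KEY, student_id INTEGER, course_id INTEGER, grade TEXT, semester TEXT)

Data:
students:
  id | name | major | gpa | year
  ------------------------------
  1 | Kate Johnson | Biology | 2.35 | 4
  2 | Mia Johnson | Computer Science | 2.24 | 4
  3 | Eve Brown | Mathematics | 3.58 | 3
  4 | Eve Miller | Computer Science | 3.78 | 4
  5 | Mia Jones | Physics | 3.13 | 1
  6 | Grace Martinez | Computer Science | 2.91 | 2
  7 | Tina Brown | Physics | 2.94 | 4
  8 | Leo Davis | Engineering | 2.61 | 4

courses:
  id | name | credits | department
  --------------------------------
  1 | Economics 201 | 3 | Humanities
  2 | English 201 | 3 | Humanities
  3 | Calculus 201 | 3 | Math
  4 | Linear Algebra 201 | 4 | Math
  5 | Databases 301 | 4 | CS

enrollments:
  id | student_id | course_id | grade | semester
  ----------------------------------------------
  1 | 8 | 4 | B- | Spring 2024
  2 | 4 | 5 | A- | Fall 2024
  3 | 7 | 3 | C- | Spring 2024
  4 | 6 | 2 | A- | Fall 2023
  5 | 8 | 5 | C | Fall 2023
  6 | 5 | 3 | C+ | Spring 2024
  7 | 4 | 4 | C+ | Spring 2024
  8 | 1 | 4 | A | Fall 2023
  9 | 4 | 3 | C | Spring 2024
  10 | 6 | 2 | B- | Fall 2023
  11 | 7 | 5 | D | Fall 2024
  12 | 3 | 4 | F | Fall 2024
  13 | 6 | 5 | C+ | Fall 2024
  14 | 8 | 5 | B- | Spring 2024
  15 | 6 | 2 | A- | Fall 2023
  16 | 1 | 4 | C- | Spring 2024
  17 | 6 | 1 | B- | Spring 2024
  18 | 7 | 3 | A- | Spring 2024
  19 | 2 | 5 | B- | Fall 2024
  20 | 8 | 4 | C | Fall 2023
SELECT SUM(year) FROM students

Execution result:
26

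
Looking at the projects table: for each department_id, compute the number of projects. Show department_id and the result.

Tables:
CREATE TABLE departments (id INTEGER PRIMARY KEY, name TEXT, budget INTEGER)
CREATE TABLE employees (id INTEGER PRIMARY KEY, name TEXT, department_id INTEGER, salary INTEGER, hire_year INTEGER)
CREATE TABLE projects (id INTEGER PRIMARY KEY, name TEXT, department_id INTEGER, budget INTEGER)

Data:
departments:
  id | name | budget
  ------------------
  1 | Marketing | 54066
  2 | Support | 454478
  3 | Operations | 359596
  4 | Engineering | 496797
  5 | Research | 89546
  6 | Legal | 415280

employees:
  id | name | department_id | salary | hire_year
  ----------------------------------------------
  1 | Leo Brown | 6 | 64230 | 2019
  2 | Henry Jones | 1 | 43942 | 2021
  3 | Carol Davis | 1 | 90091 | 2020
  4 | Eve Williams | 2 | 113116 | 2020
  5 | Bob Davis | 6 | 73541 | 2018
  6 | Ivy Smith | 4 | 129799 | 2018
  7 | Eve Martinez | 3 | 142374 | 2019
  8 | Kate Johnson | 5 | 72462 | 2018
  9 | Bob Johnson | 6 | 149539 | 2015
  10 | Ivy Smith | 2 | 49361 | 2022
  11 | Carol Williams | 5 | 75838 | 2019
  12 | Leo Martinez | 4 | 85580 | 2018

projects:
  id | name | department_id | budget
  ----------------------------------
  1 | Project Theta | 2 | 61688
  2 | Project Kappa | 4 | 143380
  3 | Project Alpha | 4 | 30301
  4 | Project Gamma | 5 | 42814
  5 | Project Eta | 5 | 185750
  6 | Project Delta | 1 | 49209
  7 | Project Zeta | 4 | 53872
SELECT department_id, COUNT(*) AS n FROM projects GROUP BY department_id

Execution result:
department_id | n
1 | 1
2 | 1
4 | 3
5 | 2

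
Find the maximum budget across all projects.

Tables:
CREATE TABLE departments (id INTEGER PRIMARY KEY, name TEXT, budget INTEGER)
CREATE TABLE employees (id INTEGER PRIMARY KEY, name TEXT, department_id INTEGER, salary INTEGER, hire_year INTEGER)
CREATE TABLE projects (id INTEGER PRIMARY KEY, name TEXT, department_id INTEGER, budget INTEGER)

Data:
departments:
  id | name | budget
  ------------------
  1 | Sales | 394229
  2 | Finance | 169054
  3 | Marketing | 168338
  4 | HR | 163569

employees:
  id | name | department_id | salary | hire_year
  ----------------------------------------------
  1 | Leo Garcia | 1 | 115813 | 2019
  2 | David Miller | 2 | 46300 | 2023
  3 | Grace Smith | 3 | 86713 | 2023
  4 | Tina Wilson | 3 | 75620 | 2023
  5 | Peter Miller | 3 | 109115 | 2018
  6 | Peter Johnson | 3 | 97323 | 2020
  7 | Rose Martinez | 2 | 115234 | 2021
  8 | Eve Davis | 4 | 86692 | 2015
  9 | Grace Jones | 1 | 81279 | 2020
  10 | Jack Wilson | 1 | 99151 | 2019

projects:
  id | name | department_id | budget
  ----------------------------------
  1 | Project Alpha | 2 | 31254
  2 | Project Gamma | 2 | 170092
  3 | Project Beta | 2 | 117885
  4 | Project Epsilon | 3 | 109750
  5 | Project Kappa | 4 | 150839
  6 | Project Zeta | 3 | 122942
SELECT MAX(budget) FROM projects

Execution result:
170092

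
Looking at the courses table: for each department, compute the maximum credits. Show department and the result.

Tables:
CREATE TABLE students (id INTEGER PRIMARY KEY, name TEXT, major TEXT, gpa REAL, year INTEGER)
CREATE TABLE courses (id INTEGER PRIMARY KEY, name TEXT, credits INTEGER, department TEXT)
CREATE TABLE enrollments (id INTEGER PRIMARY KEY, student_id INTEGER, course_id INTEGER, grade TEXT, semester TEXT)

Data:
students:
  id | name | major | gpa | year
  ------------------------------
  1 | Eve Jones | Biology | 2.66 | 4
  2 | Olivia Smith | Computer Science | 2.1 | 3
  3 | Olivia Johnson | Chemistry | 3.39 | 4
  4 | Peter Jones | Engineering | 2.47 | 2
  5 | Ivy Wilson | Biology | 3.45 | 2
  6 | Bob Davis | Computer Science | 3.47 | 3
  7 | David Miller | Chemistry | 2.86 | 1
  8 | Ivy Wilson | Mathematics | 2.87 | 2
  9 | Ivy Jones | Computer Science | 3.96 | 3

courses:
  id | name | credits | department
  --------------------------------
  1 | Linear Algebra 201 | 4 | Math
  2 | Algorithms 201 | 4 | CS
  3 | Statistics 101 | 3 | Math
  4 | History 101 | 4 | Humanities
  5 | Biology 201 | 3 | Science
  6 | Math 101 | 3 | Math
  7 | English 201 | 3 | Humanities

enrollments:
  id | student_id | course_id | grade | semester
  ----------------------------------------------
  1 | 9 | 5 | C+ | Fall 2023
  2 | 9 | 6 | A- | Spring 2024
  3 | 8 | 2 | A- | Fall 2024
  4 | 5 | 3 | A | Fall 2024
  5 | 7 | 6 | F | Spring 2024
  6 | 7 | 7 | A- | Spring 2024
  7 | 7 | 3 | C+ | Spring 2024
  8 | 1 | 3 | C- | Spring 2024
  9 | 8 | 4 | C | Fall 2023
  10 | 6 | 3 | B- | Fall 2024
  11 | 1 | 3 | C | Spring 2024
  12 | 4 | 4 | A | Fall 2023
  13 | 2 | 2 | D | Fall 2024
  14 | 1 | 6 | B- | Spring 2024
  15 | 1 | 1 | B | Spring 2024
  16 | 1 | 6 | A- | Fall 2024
SELECT department, MAX(credits) AS max_credits FROM courses GROUP BY department

Execution result:
department | max_credits
CS | 4
Humanities | 4
Math | 4
Science | 3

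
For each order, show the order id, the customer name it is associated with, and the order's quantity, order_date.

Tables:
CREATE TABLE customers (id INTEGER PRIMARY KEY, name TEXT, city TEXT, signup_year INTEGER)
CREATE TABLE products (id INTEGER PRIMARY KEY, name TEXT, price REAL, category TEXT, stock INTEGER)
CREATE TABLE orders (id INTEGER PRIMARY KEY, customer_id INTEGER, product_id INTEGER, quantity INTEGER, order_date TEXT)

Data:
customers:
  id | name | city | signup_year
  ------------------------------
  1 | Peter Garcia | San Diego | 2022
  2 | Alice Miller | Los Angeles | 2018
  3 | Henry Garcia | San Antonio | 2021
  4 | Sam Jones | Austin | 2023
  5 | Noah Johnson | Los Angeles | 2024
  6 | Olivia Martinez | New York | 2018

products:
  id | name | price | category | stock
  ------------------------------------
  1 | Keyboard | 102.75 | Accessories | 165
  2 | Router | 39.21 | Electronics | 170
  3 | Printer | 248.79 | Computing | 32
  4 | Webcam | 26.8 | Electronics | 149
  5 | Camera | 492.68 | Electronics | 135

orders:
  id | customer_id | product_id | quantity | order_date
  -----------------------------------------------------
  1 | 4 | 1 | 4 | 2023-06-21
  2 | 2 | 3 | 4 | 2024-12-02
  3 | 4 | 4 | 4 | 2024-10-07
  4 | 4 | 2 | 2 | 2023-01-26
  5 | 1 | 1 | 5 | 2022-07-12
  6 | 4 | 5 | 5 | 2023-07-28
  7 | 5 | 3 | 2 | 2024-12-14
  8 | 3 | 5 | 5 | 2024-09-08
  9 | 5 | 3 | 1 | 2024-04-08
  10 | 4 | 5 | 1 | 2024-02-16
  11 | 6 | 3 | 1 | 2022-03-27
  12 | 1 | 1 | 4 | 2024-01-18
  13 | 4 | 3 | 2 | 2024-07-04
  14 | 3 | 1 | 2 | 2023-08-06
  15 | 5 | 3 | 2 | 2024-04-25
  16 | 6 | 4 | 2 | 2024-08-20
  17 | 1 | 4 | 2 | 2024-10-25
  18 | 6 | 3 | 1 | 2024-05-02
SELECT c.id, p.name AS customer, c.quantity, c.order_date FROM orders c JOIN customers p ON c.customer_id = p.id

Execution result:
id | customer | quantity | order_date
1 | Sam Jones | 4 | 2023-06-21
2 | Alice Miller | 4 | 2024-12-02
3 | Sam Jones | 4 | 2024-10-07
4 | Sam Jones | 2 | 2023-01-26
5 | Peter Garcia | 5 | 2022-07-12
6 | Sam Jones | 5 | 2023-07-28
7 | Noah Johnson | 2 | 2024-12-14
8 | Henry Garcia | 5 | 2024-09-08
9 | Noah Johnson | 1 | 2024-04-08
10 | Sam Jones | 1 | 2024-02-16
11 | Olivia Martinez | 1 | 2022-03-27
12 | Peter Garcia | 4 | 2024-01-18
13 | Sam Jones | 2 | 2024-07-04
14 | Henry Garcia | 2 | 2023-08-06
15 | Noah Johnson | 2 | 2024-04-25
16 | Olivia Martinez | 2 | 2024-08-20
17 | Peter Garcia | 2 | 2024-10-25
18 | Olivia Martinez | 1 | 2024-05-02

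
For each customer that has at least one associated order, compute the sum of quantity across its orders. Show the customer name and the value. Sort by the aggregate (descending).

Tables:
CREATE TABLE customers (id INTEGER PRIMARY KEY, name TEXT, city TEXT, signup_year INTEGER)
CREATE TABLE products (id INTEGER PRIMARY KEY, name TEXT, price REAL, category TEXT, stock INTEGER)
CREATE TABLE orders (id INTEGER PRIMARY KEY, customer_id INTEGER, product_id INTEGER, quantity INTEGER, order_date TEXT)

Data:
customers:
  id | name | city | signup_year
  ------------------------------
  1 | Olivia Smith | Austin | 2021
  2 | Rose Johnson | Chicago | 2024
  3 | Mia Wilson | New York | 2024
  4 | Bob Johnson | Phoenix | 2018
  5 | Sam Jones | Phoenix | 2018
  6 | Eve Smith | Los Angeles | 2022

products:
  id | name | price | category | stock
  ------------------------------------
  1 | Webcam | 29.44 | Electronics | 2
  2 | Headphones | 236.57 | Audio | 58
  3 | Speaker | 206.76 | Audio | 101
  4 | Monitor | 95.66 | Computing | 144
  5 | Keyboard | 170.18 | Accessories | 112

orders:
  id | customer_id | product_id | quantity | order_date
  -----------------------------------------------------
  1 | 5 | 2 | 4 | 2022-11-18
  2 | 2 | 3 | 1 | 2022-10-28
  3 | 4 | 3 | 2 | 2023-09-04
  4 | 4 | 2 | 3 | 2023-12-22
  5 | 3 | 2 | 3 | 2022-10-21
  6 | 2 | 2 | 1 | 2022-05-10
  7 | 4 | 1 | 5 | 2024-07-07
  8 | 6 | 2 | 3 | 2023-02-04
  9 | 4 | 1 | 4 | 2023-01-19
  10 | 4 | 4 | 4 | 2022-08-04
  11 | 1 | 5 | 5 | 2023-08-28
SELECT p.name, SUM(c.quantity) AS sum_quantity FROM orders c JOIN customers p ON c.customer_id = p.id GROUP BY p.id, p.name ORDER BY sum_quantity DESC

Execution result:
name | sum_quantity
Bob Johnson | 18
Olivia Smith | 5
Sam Jones | 4
Mia Wilson | 3
Eve Smith | 3
Rose Johnson | 2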